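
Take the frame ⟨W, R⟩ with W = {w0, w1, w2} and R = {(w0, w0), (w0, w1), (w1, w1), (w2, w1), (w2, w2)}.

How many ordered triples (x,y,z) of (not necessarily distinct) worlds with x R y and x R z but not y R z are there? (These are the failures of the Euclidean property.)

Enumerating: (w0,w1,w0), (w2,w1,w2).

2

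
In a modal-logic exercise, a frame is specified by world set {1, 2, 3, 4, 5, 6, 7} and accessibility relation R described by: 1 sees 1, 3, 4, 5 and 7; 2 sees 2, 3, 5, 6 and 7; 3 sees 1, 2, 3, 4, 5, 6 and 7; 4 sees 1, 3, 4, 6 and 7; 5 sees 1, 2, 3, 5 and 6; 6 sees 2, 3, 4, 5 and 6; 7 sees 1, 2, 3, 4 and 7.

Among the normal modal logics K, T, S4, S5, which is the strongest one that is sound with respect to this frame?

Reflexive (axiom T): yes — every world is R-related to itself.
Transitive (axiom 4): no — 1 R 3 and 3 R 2, but not 1 R 2.
Euclidean (axiom 5): no — 1 R 4 and 1 R 5, but not 4 R 5.
So F validates K, T; S4 would additionally require R to be transitive. The strongest is T.

T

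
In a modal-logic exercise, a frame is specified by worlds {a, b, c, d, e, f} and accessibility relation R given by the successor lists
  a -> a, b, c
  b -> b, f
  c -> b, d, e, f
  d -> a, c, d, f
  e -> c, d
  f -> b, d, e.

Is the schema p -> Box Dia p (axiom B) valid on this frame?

No

Axiom B corresponds to the accessibility relation being symmetric.
Symmetric: no — a R b but not b R a.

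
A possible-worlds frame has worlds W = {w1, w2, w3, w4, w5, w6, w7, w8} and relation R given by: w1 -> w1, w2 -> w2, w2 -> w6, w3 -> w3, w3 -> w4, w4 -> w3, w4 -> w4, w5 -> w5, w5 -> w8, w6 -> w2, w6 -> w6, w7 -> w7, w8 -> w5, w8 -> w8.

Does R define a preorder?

Yes

Reflexive: yes — every world is R-related to itself.
Transitive: yes — every two-step R-path is closed by a direct edge.
So R is a preorder.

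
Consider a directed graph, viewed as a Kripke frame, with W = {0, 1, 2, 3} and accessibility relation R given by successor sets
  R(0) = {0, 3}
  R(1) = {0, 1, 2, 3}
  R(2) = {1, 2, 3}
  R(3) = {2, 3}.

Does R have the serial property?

Serial: yes — every world has a successor (e.g. 0 R 0).

Yes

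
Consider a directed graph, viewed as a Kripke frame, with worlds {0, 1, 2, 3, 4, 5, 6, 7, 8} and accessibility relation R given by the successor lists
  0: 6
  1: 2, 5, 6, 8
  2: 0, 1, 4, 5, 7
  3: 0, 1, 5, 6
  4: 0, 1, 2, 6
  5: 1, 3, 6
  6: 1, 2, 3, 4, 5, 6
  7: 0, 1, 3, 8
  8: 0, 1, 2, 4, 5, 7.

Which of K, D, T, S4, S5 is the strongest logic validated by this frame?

Serial (axiom D): yes — every world has a successor (e.g. 0 R 6).
Reflexive (axiom T): no — 0 is not related to itself.
Transitive (axiom 4): no — 0 R 6 and 6 R 1, but not 0 R 1.
Euclidean (axiom 5): no — 1 R 2 and 1 R 6, but not 2 R 6.
So F validates K, D; T would additionally require R to be reflexive. The strongest is D.

D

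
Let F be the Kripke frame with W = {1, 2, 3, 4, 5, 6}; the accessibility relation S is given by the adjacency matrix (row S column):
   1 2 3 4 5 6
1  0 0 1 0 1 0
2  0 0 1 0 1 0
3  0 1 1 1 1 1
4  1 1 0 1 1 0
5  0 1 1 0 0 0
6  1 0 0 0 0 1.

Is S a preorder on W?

Reflexive: no — 1 is not related to itself.
Transitive: no — 1 S 3 and 3 S 2, but not 1 S 2.
So S is not a preorder.

No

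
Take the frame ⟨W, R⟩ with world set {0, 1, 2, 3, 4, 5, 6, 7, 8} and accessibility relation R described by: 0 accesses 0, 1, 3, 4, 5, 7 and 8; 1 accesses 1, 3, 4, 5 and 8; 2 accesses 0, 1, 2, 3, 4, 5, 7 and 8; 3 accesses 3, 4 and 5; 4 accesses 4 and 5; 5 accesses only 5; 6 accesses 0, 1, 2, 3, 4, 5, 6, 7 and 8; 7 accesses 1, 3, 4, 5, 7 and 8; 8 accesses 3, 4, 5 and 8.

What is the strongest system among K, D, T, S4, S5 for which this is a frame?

S4

Serial (axiom D): yes — every world has a successor (e.g. 0 R 0).
Reflexive (axiom T): yes — every world is R-related to itself.
Transitive (axiom 4): yes — every two-step R-path is closed by a direct edge.
Euclidean (axiom 5): no — 0 R 1 and 0 R 7, but not 1 R 7.
So F validates K, D, T, S4; S5 would additionally require R to be Euclidean. The strongest is S4.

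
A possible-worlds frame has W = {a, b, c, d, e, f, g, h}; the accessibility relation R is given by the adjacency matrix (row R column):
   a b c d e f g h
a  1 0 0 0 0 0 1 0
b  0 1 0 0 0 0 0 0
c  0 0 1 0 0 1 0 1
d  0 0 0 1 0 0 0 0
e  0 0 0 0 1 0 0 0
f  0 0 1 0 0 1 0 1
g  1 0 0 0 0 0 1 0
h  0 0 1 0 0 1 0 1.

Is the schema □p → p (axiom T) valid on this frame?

Yes

Axiom T corresponds to the accessibility relation being reflexive.
Reflexive: yes — every world is R-related to itself.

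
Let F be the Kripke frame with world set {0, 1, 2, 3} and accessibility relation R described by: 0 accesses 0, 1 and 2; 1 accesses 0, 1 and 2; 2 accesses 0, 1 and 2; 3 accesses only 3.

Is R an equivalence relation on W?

Yes

Reflexive: yes — every world is R-related to itself.
Symmetric: yes — every pair in R has its reverse in R.
Transitive: yes — every two-step R-path is closed by a direct edge.
So R is an equivalence relation.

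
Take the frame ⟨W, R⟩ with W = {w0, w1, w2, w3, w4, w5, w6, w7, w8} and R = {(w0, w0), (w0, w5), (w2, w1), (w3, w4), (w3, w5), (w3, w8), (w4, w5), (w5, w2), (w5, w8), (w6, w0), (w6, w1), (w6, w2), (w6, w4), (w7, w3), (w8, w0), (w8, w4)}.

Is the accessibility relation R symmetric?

Symmetric: no — w0 R w5 but not w5 R w0.

No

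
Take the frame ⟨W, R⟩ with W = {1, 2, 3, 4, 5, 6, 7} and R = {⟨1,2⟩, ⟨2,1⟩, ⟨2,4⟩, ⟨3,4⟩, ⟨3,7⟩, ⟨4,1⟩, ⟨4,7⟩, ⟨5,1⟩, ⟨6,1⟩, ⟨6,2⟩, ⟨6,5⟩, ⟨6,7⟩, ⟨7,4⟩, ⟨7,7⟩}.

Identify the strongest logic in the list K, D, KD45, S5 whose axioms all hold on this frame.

D

Serial (axiom D): yes — every world has a successor (e.g. 1 R 2).
Euclidean (axiom 5): no — 2 R 1 and 2 R 4, but not 1 R 4.
Transitive (axiom 4): no — 1 R 2 and 2 R 4, but not 1 R 4.
Reflexive (axiom T): no — 1 is not related to itself.
So F validates K, D; KD45 would additionally require R to be Euclidean and transitive. The strongest is D.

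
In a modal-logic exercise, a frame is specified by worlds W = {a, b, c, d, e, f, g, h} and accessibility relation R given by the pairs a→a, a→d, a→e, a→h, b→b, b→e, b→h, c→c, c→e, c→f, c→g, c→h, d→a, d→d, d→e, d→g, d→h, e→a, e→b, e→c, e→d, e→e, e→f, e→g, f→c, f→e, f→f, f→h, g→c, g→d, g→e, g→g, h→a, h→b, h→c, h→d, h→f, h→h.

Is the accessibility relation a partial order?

Reflexive: yes — every world is R-related to itself.
Transitive: no — a R d and d R g, but not a R g.
Antisymmetric: no — a R d and d R a with a ≠ d.
So R is not a partial order.

No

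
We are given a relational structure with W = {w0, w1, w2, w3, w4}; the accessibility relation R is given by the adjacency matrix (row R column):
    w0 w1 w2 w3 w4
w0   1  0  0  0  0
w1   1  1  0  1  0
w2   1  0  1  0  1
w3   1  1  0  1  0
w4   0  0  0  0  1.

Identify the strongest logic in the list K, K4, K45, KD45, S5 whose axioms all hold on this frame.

K4

Transitive (axiom 4): yes — every two-step R-path is closed by a direct edge.
Euclidean (axiom 5): no — w1 R w0 and w1 R w3, but not w0 R w3.
Serial (axiom D): yes — every world has a successor (e.g. w0 R w0).
Reflexive (axiom T): yes — every world is R-related to itself.
So F validates K, K4; K45 would additionally require R to be Euclidean. The strongest is K4.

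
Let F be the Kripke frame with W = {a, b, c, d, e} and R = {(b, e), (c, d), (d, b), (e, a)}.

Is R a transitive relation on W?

Transitive: no — b R e and e R a, but not b R a.

No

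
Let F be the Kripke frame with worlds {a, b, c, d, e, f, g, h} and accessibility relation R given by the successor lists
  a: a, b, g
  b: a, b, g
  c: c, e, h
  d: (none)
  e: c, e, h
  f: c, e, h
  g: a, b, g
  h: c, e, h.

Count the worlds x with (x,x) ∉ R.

2

Enumerating: d, f.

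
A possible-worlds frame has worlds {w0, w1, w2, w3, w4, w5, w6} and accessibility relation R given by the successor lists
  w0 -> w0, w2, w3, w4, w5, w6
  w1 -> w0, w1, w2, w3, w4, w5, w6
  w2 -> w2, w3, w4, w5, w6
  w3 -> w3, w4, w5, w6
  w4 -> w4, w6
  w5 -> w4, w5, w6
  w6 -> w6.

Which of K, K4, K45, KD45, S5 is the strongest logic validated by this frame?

Transitive (axiom 4): yes — every two-step R-path is closed by a direct edge.
Euclidean (axiom 5): no — w0 R w3 and w0 R w2, but not w3 R w2.
Serial (axiom D): yes — every world has a successor (e.g. w0 R w0).
Reflexive (axiom T): yes — every world is R-related to itself.
So F validates K, K4; K45 would additionally require R to be Euclidean. The strongest is K4.

K4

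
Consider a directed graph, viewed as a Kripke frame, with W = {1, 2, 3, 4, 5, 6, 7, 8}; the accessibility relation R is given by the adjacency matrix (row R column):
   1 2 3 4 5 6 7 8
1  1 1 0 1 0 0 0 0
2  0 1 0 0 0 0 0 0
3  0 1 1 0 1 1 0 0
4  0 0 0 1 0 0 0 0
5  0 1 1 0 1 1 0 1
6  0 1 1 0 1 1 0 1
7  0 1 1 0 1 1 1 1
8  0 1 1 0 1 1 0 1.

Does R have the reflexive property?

Reflexive: yes — every world is R-related to itself.

Yes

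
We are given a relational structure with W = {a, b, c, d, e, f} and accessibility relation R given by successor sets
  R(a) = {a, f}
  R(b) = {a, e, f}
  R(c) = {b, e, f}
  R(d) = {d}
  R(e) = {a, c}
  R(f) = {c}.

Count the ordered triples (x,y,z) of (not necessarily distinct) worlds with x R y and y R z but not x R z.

Enumerating: (a,f,c), (b,e,c), (b,f,c), (c,b,a), (c,e,a), (c,e,c), (c,f,c), (e,a,f), (e,c,b), (e,c,e), (e,c,f), (f,c,b), (f,c,e), (f,c,f).

14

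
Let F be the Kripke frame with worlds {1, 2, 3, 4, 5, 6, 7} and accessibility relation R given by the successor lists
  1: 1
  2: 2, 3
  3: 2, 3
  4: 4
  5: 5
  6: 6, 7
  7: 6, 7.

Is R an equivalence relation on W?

Reflexive: yes — every world is R-related to itself.
Symmetric: yes — every pair in R has its reverse in R.
Transitive: yes — every two-step R-path is closed by a direct edge.
So R is an equivalence relation.

Yes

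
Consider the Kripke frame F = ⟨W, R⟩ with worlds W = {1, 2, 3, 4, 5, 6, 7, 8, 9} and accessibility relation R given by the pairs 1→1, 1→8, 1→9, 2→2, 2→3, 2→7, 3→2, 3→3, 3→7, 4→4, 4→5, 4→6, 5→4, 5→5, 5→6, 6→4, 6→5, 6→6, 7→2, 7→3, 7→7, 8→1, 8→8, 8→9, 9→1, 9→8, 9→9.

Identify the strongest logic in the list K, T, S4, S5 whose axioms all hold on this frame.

S5

Reflexive (axiom T): yes — every world is R-related to itself.
Transitive (axiom 4): yes — every two-step R-path is closed by a direct edge.
Euclidean (axiom 5): yes — any two successors of a common world are R-related.
So F validates K, T, S4, S5. The strongest is S5.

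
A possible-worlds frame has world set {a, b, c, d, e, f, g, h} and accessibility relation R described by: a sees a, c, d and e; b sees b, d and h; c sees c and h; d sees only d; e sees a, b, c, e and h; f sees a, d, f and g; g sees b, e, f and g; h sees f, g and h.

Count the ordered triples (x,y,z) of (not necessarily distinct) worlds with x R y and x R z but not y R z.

40

Enumerating: (a,c,a), (a,c,d), (a,c,e), (a,d,a), (a,d,c), (a,d,e), (a,e,d), (b,d,b), (b,d,h), (b,h,b), (b,h,d), (c,h,c), … and 28 more.
Total: 40.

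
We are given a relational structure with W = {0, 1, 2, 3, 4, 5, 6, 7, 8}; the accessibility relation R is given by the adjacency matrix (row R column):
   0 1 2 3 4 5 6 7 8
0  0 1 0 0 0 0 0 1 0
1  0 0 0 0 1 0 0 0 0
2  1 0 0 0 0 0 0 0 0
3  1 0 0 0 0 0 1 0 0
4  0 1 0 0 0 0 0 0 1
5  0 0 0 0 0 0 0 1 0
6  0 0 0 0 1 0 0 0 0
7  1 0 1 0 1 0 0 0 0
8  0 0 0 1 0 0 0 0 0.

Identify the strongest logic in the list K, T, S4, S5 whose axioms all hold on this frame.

K

Reflexive (axiom T): no — 0 is not related to itself.
Transitive (axiom 4): no — 0 R 1 and 1 R 4, but not 0 R 4.
Euclidean (axiom 5): no — 0 R 1 and 0 R 7, but not 1 R 7.
So F validates K; T would additionally require R to be reflexive. The strongest is K.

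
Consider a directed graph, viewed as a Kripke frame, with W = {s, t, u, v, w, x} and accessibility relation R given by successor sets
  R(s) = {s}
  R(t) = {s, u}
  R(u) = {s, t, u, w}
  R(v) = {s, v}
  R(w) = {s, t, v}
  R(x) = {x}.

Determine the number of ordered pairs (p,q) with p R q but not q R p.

7

Enumerating: (t,s), (u,s), (u,w), (v,s), (w,s), (w,t), (w,v).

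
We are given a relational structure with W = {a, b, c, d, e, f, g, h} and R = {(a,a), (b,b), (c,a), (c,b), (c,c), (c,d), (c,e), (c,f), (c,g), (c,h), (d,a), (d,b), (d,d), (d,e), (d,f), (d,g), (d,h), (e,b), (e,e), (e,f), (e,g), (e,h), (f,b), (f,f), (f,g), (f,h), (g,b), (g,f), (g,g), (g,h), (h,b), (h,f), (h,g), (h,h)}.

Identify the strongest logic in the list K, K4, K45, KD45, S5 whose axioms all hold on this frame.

Transitive (axiom 4): yes — every two-step R-path is closed by a direct edge.
Euclidean (axiom 5): no — c R a and c R b, but not a R b.
Serial (axiom D): yes — every world has a successor (e.g. a R a).
Reflexive (axiom T): yes — every world is R-related to itself.
So F validates K, K4; K45 would additionally require R to be Euclidean. The strongest is K4.

K4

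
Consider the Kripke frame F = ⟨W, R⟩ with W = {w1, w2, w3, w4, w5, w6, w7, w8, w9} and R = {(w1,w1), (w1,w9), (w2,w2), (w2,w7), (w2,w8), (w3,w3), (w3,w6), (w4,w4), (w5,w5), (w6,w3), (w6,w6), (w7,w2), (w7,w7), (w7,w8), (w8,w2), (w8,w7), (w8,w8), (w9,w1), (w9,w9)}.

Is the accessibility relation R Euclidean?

Yes

Euclidean: yes — any two successors of a common world are R-related.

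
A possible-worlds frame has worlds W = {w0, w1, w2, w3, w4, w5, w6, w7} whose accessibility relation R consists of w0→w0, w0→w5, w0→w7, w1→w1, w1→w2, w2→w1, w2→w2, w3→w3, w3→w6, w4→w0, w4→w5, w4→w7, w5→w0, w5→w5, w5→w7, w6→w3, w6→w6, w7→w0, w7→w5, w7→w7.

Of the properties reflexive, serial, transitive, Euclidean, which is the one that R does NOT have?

Reflexive: no — w4 is not related to itself.
Serial: yes — every world has a successor (e.g. w0 R w0).
Transitive: yes — every two-step R-path is closed by a direct edge.
Euclidean: yes — any two successors of a common world are R-related.
Only reflexive fails.

reflexive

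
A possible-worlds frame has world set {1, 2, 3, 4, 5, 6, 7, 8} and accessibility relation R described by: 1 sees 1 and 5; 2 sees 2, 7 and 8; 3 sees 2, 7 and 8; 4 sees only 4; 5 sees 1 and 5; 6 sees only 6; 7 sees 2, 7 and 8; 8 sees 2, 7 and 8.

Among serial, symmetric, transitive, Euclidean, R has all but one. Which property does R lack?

Serial: yes — every world has a successor (e.g. 1 R 1).
Symmetric: no — 3 R 2 but not 2 R 3.
Transitive: yes — every two-step R-path is closed by a direct edge.
Euclidean: yes — any two successors of a common world are R-related.
Only symmetric fails.

symmetric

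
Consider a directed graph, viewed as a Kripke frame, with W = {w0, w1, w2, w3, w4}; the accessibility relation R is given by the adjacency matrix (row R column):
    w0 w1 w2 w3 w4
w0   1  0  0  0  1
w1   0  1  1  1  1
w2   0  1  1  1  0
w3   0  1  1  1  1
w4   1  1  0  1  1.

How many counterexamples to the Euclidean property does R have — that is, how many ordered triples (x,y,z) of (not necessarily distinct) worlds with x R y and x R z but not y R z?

Enumerating: (w1,w2,w4), (w1,w4,w2), (w3,w2,w4), (w3,w4,w2), (w4,w0,w1), (w4,w0,w3), (w4,w1,w0), (w4,w3,w0).

8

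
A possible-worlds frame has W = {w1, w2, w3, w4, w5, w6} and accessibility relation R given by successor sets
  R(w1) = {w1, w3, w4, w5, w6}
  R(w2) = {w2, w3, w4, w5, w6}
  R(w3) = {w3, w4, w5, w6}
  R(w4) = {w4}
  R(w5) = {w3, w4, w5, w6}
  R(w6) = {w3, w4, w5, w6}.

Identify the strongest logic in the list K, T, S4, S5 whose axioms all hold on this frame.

S4

Reflexive (axiom T): yes — every world is R-related to itself.
Transitive (axiom 4): yes — every two-step R-path is closed by a direct edge.
Euclidean (axiom 5): no — w1 R w4 and w1 R w3, but not w4 R w3.
So F validates K, T, S4; S5 would additionally require R to be Euclidean. The strongest is S4.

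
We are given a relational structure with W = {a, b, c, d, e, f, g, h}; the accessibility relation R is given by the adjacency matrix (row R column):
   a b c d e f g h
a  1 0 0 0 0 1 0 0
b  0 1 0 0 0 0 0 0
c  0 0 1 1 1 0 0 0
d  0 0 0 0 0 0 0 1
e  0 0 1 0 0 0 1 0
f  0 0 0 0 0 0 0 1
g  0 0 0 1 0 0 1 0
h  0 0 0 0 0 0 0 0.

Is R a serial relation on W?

No

Serial: no — h has no R-successor.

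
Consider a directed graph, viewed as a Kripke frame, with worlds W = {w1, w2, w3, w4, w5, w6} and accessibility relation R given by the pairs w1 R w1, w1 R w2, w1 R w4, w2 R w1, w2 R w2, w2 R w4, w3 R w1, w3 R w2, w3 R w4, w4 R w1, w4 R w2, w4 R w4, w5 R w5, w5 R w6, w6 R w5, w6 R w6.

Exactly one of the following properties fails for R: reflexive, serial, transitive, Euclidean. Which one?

Reflexive: no — w3 is not related to itself.
Serial: yes — every world has a successor (e.g. w1 R w1).
Transitive: yes — every two-step R-path is closed by a direct edge.
Euclidean: yes — any two successors of a common world are R-related.
Only reflexive fails.

reflexive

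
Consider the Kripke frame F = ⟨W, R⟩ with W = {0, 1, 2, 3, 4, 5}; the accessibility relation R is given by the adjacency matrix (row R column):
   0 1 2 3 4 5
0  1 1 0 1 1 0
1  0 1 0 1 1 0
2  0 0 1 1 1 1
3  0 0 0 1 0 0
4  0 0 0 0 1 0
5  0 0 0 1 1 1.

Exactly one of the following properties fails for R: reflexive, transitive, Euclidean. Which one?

Euclidean

Reflexive: yes — every world is R-related to itself.
Transitive: yes — every two-step R-path is closed by a direct edge.
Euclidean: no — 0 R 3 and 0 R 1, but not 3 R 1.
Only Euclidean fails.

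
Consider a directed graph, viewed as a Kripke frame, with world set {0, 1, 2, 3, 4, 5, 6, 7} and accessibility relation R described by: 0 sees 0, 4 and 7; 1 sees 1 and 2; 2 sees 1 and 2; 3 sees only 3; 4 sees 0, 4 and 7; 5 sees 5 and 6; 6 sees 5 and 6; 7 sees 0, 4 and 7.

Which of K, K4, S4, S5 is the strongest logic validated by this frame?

S5

Transitive (axiom 4): yes — every two-step R-path is closed by a direct edge.
Reflexive (axiom T): yes — every world is R-related to itself.
Euclidean (axiom 5): yes — any two successors of a common world are R-related.
So F validates K, K4, S4, S5. The strongest is S5.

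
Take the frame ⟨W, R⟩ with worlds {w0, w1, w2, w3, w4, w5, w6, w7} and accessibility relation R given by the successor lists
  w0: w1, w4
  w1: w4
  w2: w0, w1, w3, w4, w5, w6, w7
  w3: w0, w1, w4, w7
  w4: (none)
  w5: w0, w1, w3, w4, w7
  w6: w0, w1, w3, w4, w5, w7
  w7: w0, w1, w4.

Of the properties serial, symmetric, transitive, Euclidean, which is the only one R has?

Serial: no — w4 has no R-successor.
Symmetric: no — w0 R w1 but not w1 R w0.
Transitive: yes — every two-step R-path is closed by a direct edge.
Euclidean: no — w0 R w4 and w0 R w1, but not w4 R w1.
Only transitive holds.

transitive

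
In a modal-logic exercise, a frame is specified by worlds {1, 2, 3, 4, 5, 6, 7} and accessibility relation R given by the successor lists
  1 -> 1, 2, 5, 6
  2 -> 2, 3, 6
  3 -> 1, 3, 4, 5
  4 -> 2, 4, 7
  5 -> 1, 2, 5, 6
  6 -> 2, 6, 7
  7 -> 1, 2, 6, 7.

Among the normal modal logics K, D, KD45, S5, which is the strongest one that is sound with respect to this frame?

Serial (axiom D): yes — every world has a successor (e.g. 1 R 1).
Euclidean (axiom 5): no — 1 R 2 and 1 R 5, but not 2 R 5.
Transitive (axiom 4): no — 1 R 2 and 2 R 3, but not 1 R 3.
Reflexive (axiom T): yes — every world is R-related to itself.
So F validates K, D; KD45 would additionally require R to be Euclidean and transitive. The strongest is D.

D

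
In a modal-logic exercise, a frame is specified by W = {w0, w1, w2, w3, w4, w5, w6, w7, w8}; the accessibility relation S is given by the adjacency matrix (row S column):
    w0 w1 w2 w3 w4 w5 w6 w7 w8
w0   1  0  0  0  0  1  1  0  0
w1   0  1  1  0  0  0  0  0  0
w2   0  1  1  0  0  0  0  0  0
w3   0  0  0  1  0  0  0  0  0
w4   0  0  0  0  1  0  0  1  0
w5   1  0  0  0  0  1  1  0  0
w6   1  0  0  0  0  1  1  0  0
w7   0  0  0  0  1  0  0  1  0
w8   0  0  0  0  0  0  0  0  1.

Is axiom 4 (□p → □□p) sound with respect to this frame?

The schema 4 characterises exactly the transitive frames.
Transitive: yes — every two-step S-path is closed by a direct edge.

Yes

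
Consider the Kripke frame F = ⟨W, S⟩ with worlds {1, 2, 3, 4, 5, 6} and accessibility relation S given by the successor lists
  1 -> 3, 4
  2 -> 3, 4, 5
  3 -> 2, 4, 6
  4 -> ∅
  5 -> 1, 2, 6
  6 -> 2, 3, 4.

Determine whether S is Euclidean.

Euclidean: no — 1 S 4 and 1 S 3, but not 4 S 3.

No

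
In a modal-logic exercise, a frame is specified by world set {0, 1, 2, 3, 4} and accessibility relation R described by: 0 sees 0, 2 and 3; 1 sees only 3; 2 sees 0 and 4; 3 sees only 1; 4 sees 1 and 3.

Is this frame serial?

Serial: yes — every world has a successor (e.g. 0 R 0).

Yes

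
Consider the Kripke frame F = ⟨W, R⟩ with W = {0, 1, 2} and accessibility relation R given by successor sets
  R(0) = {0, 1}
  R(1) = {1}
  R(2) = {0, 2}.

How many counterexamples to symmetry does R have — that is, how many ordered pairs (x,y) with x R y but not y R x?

2

Enumerating: (0,1), (2,0).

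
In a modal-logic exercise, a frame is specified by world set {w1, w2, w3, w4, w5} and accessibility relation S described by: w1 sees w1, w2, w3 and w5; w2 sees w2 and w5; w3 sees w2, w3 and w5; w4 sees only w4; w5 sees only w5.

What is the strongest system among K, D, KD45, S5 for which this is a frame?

D

Serial (axiom D): yes — every world has a successor (e.g. w1 S w1).
Euclidean (axiom 5): no — w1 S w2 and w1 S w3, but not w2 S w3.
Transitive (axiom 4): yes — every two-step S-path is closed by a direct edge.
Reflexive (axiom T): yes — every world is S-related to itself.
So F validates K, D; KD45 would additionally require S to be Euclidean. The strongest is D.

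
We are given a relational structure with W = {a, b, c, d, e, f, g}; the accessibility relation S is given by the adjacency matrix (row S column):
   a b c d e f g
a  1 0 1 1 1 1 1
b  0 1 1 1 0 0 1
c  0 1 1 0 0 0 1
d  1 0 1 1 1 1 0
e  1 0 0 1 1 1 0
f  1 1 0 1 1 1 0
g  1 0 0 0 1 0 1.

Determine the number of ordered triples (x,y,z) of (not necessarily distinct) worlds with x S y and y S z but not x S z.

28

Enumerating: (a,c,b), (a,f,b), (b,d,a), (b,d,e), (b,d,f), (b,g,a), (b,g,e), (c,b,d), (c,g,a), (c,g,e), (d,a,g), (d,c,b), … and 16 more.
Total: 28.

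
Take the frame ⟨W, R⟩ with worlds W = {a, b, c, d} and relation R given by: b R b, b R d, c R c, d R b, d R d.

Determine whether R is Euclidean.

Euclidean: yes — any two successors of a common world are R-related.

Yes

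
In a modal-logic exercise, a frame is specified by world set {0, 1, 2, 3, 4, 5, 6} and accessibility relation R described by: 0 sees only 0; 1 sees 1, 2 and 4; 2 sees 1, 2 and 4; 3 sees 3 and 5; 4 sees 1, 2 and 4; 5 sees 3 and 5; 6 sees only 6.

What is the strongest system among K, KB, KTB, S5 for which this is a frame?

Symmetric (axiom B): yes — every pair in R has its reverse in R.
Reflexive (axiom T): yes — every world is R-related to itself.
Euclidean (axiom 5): yes — any two successors of a common world are R-related.
So F validates K, KB, KTB, S5. The strongest is S5.

S5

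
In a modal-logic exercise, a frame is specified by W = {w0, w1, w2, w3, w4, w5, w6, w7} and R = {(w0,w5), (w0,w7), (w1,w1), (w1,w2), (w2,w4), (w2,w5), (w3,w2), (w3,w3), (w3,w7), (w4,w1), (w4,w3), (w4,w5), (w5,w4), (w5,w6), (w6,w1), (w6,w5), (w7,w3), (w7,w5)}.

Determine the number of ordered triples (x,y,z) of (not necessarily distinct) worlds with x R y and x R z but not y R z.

29

Enumerating: (w0,w5,w5), (w0,w5,w7), (w0,w7,w7), (w1,w2,w1), (w1,w2,w2), (w2,w4,w4), (w2,w5,w5), (w3,w2,w2), (w3,w2,w3), (w3,w2,w7), (w3,w7,w2), (w3,w7,w7), … and 17 more.
Total: 29.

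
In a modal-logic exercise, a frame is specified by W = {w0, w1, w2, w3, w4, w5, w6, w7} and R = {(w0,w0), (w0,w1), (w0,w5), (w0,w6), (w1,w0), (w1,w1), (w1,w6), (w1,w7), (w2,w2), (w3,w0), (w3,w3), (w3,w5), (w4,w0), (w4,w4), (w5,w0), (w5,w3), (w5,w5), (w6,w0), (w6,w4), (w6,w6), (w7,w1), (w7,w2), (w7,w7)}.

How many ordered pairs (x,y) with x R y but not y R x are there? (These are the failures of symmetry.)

5

Enumerating: (w1,w6), (w3,w0), (w4,w0), (w6,w4), (w7,w2).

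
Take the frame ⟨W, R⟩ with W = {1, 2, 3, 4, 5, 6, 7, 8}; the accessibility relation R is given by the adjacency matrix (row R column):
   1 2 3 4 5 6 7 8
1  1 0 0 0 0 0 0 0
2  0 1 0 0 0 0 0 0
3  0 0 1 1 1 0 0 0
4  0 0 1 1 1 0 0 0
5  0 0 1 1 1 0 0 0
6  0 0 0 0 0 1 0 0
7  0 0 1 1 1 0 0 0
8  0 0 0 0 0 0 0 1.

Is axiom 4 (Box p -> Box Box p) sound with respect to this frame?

Yes

By correspondence theory, 4 is valid on a frame iff R is transitive.
Transitive: yes — every two-step R-path is closed by a direct edge.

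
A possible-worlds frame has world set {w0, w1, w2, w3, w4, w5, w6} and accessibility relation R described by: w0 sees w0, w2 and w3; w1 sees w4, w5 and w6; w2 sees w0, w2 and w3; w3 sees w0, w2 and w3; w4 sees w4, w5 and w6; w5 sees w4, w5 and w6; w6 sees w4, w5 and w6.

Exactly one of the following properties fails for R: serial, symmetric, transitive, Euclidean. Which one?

Serial: yes — every world has a successor (e.g. w0 R w0).
Symmetric: no — w1 R w4 but not w4 R w1.
Transitive: yes — every two-step R-path is closed by a direct edge.
Euclidean: yes — any two successors of a common world are R-related.
Only symmetric fails.

symmetric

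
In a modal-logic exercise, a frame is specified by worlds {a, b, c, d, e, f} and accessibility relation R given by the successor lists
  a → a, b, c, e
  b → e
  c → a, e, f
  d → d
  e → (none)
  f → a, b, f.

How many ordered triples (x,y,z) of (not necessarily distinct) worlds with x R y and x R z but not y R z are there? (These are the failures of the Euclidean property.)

19

Enumerating: (a,b,a), (a,b,b), (a,b,c), (a,c,b), (a,c,c), (a,e,a), (a,e,b), (a,e,c), (a,e,e), (b,e,e), (c,a,f), (c,e,a), … and 7 more.
Total: 19.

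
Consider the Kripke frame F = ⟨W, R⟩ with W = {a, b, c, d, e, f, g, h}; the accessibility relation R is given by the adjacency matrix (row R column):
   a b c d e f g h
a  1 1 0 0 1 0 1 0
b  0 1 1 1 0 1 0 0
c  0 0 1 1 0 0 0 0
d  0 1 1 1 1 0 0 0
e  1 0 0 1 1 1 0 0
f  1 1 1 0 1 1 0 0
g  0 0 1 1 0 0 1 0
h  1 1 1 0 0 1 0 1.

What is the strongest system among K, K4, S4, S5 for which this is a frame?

Transitive (axiom 4): no — a R b and b R c, but not a R c.
Reflexive (axiom T): yes — every world is R-related to itself.
Euclidean (axiom 5): no — a R b and a R e, but not b R e.
So F validates K; K4 would additionally require R to be transitive. The strongest is K.

K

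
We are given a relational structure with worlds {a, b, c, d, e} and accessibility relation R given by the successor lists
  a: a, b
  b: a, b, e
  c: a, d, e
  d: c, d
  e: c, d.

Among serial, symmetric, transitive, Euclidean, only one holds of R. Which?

serial

Serial: yes — every world has a successor (e.g. a R a).
Symmetric: no — b R e but not e R b.
Transitive: no — a R b and b R e, but not a R e.
Euclidean: no — b R a and b R e, but not a R e.
Only serial holds.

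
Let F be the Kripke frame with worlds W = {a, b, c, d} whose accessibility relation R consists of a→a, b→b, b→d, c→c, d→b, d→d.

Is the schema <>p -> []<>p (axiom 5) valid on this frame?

Yes

Axiom 5 corresponds to the accessibility relation being Euclidean.
Euclidean: yes — any two successors of a common world are R-related.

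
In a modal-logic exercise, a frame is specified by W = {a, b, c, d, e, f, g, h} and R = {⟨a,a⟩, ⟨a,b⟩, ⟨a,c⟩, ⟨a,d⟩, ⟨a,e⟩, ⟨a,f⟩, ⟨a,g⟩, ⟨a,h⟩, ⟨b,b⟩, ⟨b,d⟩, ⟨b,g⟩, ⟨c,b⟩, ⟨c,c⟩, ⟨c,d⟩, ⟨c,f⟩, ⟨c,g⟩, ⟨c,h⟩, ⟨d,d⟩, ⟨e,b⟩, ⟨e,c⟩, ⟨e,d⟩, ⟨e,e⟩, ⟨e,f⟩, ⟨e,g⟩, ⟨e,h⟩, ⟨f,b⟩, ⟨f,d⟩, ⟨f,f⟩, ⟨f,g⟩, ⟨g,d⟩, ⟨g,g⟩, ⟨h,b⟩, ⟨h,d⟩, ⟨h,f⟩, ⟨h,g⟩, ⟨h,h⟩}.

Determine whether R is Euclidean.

No

Euclidean: no — a R b and a R c, but not b R c.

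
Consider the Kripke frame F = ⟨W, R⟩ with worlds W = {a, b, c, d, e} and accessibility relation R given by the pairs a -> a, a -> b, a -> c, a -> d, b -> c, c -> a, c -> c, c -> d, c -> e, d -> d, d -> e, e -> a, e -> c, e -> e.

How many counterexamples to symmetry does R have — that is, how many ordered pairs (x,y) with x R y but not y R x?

6

Enumerating: (a,b), (a,d), (b,c), (c,d), (d,e), (e,a).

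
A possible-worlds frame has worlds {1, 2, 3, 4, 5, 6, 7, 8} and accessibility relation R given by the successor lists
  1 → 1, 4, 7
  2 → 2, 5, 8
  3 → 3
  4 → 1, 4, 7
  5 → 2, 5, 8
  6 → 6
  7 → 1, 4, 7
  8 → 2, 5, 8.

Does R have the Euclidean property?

Yes

Euclidean: yes — any two successors of a common world are R-related.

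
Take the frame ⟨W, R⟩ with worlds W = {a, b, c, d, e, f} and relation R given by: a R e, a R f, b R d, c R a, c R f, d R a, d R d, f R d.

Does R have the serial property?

No

Serial: no — e has no R-successor.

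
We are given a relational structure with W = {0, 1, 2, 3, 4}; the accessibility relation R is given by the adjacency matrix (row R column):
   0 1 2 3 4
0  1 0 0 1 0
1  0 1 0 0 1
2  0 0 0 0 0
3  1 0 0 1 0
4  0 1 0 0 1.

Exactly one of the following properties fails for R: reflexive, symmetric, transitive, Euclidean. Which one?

reflexive

Reflexive: no — 2 is not related to itself.
Symmetric: yes — every pair in R has its reverse in R.
Transitive: yes — every two-step R-path is closed by a direct edge.
Euclidean: yes — any two successors of a common world are R-related.
Only reflexive fails.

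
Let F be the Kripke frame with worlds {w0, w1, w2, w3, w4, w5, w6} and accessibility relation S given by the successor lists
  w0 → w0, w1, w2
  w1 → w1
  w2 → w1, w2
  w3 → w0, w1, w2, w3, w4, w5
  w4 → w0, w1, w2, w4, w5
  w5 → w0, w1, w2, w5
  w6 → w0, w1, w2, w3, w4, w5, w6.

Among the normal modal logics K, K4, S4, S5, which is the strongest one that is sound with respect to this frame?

S4

Transitive (axiom 4): yes — every two-step S-path is closed by a direct edge.
Reflexive (axiom T): yes — every world is S-related to itself.
Euclidean (axiom 5): no — w0 S w1 and w0 S w2, but not w1 S w2.
So F validates K, K4, S4; S5 would additionally require S to be Euclidean. The strongest is S4.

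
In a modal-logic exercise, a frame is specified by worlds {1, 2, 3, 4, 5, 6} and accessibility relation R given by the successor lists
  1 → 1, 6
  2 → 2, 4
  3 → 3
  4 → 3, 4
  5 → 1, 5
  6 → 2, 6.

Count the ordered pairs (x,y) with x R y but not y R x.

5

Enumerating: (1,6), (2,4), (4,3), (5,1), (6,2).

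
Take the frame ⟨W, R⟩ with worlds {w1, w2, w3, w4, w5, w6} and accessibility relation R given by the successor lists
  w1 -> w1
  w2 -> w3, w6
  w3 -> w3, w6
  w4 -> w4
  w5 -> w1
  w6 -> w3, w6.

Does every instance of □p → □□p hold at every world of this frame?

Yes

The schema 4 characterises exactly the transitive frames.
Transitive: yes — every two-step R-path is closed by a direct edge.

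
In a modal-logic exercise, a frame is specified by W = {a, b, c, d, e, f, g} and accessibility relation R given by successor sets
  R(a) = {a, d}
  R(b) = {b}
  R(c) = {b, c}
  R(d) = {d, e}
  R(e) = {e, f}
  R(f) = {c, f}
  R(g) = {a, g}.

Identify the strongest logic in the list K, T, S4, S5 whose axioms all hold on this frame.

Reflexive (axiom T): yes — every world is R-related to itself.
Transitive (axiom 4): no — a R d and d R e, but not a R e.
Euclidean (axiom 5): no — a R d and a R a, but not d R a.
So F validates K, T; S4 would additionally require R to be transitive. The strongest is T.

T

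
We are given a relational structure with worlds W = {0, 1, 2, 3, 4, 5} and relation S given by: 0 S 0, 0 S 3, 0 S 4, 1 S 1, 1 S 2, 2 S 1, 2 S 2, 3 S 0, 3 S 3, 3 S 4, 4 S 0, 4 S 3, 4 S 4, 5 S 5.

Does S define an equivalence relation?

Yes

Reflexive: yes — every world is S-related to itself.
Symmetric: yes — every pair in S has its reverse in S.
Transitive: yes — every two-step S-path is closed by a direct edge.
So S is an equivalence relation.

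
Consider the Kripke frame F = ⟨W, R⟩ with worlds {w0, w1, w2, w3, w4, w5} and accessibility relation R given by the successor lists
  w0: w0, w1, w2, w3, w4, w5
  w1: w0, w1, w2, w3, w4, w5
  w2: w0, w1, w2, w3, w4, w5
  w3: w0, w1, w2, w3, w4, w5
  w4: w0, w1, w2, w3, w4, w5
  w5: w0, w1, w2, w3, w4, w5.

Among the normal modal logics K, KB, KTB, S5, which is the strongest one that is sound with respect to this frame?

S5

Symmetric (axiom B): yes — every pair in R has its reverse in R.
Reflexive (axiom T): yes — every world is R-related to itself.
Euclidean (axiom 5): yes — any two successors of a common world are R-related.
So F validates K, KB, KTB, S5. The strongest is S5.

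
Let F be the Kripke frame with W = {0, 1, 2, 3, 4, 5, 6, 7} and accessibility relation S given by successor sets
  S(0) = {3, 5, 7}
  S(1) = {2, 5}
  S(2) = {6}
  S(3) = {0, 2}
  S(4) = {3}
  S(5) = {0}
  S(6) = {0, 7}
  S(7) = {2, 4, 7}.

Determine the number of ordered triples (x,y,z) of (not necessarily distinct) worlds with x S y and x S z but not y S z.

27

Enumerating: (0,3,3), (0,3,5), (0,3,7), (0,5,3), (0,5,5), (0,5,7), (0,7,3), (0,7,5), (1,2,2), (1,2,5), (1,5,2), (1,5,5), … and 15 more.
Total: 27.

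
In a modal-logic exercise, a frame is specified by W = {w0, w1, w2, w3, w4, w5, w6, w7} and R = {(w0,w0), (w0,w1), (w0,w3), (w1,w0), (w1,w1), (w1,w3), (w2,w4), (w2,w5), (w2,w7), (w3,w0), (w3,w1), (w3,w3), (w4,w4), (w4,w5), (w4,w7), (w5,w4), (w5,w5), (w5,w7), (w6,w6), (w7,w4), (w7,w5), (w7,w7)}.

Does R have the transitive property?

Transitive: yes — every two-step R-path is closed by a direct edge.

Yes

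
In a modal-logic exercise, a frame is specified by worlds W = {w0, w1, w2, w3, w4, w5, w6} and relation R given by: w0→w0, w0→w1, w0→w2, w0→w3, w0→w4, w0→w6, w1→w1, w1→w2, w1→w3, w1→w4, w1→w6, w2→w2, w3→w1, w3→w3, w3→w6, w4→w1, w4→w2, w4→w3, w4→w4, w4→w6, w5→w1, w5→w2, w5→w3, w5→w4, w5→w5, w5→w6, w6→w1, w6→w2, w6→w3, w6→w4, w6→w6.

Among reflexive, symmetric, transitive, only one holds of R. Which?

reflexive

Reflexive: yes — every world is R-related to itself.
Symmetric: no — w0 R w1 but not w1 R w0.
Transitive: no — w3 R w1 and w1 R w2, but not w3 R w2.
Only reflexive holds.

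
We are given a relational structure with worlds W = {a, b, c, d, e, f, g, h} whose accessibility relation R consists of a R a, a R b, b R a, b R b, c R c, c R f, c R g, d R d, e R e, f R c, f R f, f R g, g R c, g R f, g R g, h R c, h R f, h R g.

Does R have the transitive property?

Yes

Transitive: yes — every two-step R-path is closed by a direct edge.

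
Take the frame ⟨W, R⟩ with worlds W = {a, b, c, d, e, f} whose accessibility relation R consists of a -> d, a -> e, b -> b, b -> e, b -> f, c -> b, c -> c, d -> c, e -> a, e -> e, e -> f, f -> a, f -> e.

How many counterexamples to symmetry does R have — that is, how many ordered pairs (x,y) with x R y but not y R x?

6

Enumerating: (a,d), (b,e), (b,f), (c,b), (d,c), (f,a).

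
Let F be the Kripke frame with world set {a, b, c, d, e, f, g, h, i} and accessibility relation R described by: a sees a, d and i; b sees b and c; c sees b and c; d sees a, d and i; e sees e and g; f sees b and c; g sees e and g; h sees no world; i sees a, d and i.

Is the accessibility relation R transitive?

Transitive: yes — every two-step R-path is closed by a direct edge.

Yes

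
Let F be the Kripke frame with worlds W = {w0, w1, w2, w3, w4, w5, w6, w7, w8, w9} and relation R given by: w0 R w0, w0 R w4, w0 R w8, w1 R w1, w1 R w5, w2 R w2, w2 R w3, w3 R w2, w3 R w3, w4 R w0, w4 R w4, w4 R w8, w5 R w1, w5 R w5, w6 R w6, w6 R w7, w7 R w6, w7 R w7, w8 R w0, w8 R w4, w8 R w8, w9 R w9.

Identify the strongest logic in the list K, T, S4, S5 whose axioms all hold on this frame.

S5

Reflexive (axiom T): yes — every world is R-related to itself.
Transitive (axiom 4): yes — every two-step R-path is closed by a direct edge.
Euclidean (axiom 5): yes — any two successors of a common world are R-related.
So F validates K, T, S4, S5. The strongest is S5.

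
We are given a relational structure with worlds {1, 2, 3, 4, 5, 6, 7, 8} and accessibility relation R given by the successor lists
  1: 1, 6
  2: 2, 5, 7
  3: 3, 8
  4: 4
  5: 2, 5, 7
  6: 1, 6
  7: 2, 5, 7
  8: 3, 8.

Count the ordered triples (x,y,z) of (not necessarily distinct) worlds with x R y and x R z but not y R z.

R is Euclidean; there are no such tuples.

0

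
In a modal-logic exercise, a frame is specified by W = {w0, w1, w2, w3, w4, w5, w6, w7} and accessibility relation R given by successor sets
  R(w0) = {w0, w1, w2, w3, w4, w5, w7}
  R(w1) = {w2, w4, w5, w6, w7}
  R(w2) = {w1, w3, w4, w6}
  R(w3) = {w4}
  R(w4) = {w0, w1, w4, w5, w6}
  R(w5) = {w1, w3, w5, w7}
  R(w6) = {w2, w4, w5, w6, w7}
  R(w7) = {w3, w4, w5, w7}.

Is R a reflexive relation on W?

No

Reflexive: no — w1 is not related to itself.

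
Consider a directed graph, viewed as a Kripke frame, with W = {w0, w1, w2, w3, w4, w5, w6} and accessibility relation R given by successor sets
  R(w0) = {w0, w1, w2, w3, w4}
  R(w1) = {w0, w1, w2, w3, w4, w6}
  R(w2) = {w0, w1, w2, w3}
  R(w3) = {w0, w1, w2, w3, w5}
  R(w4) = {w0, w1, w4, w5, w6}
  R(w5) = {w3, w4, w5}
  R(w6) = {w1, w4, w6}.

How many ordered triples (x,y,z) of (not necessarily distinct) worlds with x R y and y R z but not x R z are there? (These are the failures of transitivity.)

30

Enumerating: (w0,w1,w6), (w0,w3,w5), (w0,w4,w5), (w0,w4,w6), (w1,w3,w5), (w1,w4,w5), (w2,w0,w4), (w2,w1,w4), (w2,w1,w6), (w2,w3,w5), (w3,w0,w4), (w3,w1,w4), … and 18 more.
Total: 30.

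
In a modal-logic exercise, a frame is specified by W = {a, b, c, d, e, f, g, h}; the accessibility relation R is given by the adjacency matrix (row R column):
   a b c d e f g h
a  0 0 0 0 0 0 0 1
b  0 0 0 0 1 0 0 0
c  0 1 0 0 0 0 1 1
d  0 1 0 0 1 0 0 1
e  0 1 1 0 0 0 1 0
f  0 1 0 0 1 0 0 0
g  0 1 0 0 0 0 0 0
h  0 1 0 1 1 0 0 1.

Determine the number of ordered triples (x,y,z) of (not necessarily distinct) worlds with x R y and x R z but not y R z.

27

Enumerating: (b,e,e), (c,b,b), (c,b,g), (c,b,h), (c,g,g), (c,g,h), (c,h,g), (d,b,b), (d,b,h), (d,e,e), (d,e,h), (e,b,b), … and 15 more.
Total: 27.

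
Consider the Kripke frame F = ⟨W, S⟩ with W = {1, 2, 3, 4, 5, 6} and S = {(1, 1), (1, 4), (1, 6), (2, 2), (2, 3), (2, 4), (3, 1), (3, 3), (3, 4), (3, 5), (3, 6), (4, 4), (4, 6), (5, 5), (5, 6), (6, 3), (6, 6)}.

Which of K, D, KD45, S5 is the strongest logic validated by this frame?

D

Serial (axiom D): yes — every world has a successor (e.g. 1 S 1).
Euclidean (axiom 5): no — 1 S 6 and 1 S 4, but not 6 S 4.
Transitive (axiom 4): no — 1 S 6 and 6 S 3, but not 1 S 3.
Reflexive (axiom T): yes — every world is S-related to itself.
So F validates K, D; KD45 would additionally require S to be Euclidean and transitive. The strongest is D.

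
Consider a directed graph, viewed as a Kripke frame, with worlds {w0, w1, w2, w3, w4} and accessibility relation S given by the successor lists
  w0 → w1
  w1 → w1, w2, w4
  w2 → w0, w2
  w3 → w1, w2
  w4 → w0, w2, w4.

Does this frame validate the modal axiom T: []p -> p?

By correspondence theory, T is valid on a frame iff S is reflexive.
Reflexive: no — w0 is not related to itself.

No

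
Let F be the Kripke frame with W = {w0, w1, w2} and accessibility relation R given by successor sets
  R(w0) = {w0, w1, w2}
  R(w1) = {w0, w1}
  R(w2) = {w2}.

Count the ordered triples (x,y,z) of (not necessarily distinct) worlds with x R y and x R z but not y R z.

Enumerating: (w0,w1,w2), (w0,w2,w0), (w0,w2,w1).

3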